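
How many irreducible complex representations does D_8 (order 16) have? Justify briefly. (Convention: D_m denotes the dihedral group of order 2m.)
7

Justification: The number of irreducible complex representations of a finite group equals its number of conjugacy classes. D_8 has 7 conjugacy classes (n/2 + 3 for n even), so D_8 (order 16) has exactly 7 irreducible complex representations.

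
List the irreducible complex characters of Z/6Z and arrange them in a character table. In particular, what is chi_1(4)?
Character table of Z/6Z (irreps indexed chi_0,...,chi_5 with chi_k(m) = zeta_6^(k*m), zeta_6 = exp(2*pi*i/6)):
  irrep \ class  {0} (size 1)  {1} (size 1)    {2} (size 1)    {3} (size 1)  {4} (size 1)    {5} (size 1)  
  chi_0          1             1               1               1             1               1             
  chi_1          1             exp(I*pi/3)     exp(2*I*pi/3)   -1            exp(-2*I*pi/3)  exp(-I*pi/3)  
  chi_2          1             exp(2*I*pi/3)   exp(-2*I*pi/3)  1             exp(2*I*pi/3)   exp(-2*I*pi/3)
  chi_3          1             -1              1               -1            1               -1            
  chi_4          1             exp(-2*I*pi/3)  exp(2*I*pi/3)   1             exp(-2*I*pi/3)  exp(2*I*pi/3) 
  chi_5          1             exp(-I*pi/3)    exp(-2*I*pi/3)  -1            exp(2*I*pi/3)   exp(I*pi/3)   

Spot check: chi_1(4) = zeta_6^(1*4) = zeta_6^4 = exp(-2*I*pi/3).

Explanation: Z/6Z is abelian, so all 6 irreducible complex representations are 1-dimensional. They are given by chi_k(m) = zeta_6^(k*m) for k = 0,...,5. Row orthogonality: sum_m chi_k(m) conj(chi_l(m)) = 6 * [k = l].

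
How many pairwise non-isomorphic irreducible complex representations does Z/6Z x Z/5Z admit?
30

The number of irreducible complex representations of a finite group equals its number of conjugacy classes. Z/6Z x Z/5Z is abelian of order 30, so every element is its own conjugacy class: 30 classes, so Z/6Z x Z/5Z (order 30) has exactly 30 irreducible complex representations.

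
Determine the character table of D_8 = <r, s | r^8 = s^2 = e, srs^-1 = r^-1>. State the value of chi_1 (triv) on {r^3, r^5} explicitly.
Conjugacy classes: {e} of size 1, {r^4} of size 1, {r^1, r^7} of size 2, {r^2, r^6} of size 2, {r^3, r^5} of size 2, {s, sr^2, ...} of size 4, {sr, sr^3, ...} of size 4.
Character table:
  irrep \ class              {e} (size 1)  {r^4} (size 1)  {r^1, r^7} (size 2)  {r^2, r^6} (size 2)  {r^3, r^5} (size 2)  {s, sr^2, ...} (size 4)  {sr, sr^3, ...} (size 4)
  chi_1 (triv)               1             1               1                    1                    1                    1                        1                       
  chi_2 (sign: r->1, s->-1)  1             1               1                    1                    1                    -1                       -1                      
  chi_3 (r->-1, s->1)        1             1               -1                   1                    -1                   1                        -1                      
  chi_4 (r->-1, s->-1)       1             1               -1                   1                    -1                   -1                       1                       
  chi_5 (2d, j=1)            2             -2              sqrt(2)              0                    -sqrt(2)             0                        0                       
  chi_6 (2d, j=2)            2             2               0                    -2                   0                    0                        0                       
  chi_7 (2d, j=3)            2             -2              -sqrt(2)             0                    sqrt(2)              0                        0                       

Spot check: chi_1 (triv) on {r^3, r^5} = 1.

Justification: D_8 has order 2*8 = 16 with 7 conjugacy classes, hence 7 irreducibles. Sum of squared dims 1 + 1 + 1 + 1 + 4 + 4 + 4 = 16 = |G|. Linear characters come from the abelianisation; the 2-dimensional irreps have character r^k -> 2*cos(2*pi*j*k/8), reflections -> 0.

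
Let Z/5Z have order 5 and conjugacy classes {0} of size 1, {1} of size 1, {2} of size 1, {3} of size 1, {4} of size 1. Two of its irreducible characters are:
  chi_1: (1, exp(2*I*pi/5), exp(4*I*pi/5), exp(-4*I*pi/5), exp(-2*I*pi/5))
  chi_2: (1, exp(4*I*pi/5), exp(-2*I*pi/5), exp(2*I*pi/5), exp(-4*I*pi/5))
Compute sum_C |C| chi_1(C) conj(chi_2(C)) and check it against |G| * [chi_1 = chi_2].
Sum = 0; so <chi_1, chi_2> = 0 (distinct irreducibles are orthogonal).

Details: Compute term by term over conjugacy classes (|C| * chi_1(C) * conj(chi_2(C))):
  1*(1)*conj(1) + 1*(exp(2*I*pi/5))*conj(exp(4*I*pi/5)) + 1*(exp(4*I*pi/5))*conj(exp(-2*I*pi/5)) + 1*(exp(-4*I*pi/5))*conj(exp(2*I*pi/5)) + 1*(exp(-2*I*pi/5))*conj(exp(-4*I*pi/5))
  = (1) + (exp(-2*I*pi/5)) + (exp(-4*I*pi/5)) + (exp(4*I*pi/5)) + (exp(2*I*pi/5))
  = 0.
(Exp terms are combined using exp(i*s)*conj(exp(i*t)) = exp(i*(s-t)), and sums of them are collapsed using the identity that for every m > 1 the m distinct m-th roots of unity sum to 0, e.g. 1 + exp(2*I*pi/3) + exp(-2*I*pi/3) = 0.)
Dividing by |G| = 5 gives 0/5 = 0, matching the row-orthogonality relation <chi_1, chi_2> = [chi_1 = chi_2].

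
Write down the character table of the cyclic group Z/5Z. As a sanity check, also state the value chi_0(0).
Character table of Z/5Z (irreps indexed chi_0,...,chi_4 with chi_k(m) = zeta_5^(k*m), zeta_5 = exp(2*pi*i/5)):
  irrep \ class  {0} (size 1)  {1} (size 1)    {2} (size 1)    {3} (size 1)    {4} (size 1)  
  chi_0          1             1               1               1               1             
  chi_1          1             exp(2*I*pi/5)   exp(4*I*pi/5)   exp(-4*I*pi/5)  exp(-2*I*pi/5)
  chi_2          1             exp(4*I*pi/5)   exp(-2*I*pi/5)  exp(2*I*pi/5)   exp(-4*I*pi/5)
  chi_3          1             exp(-4*I*pi/5)  exp(2*I*pi/5)   exp(-2*I*pi/5)  exp(4*I*pi/5) 
  chi_4          1             exp(-2*I*pi/5)  exp(-4*I*pi/5)  exp(4*I*pi/5)   exp(2*I*pi/5) 

Spot check: chi_0(0) = zeta_5^(0*0) = zeta_5^0 = 1.

Why: Z/5Z is abelian, so all 5 irreducible complex representations are 1-dimensional. They are given by chi_k(m) = zeta_5^(k*m) for k = 0,...,4. Row orthogonality: sum_m chi_k(m) conj(chi_l(m)) = 5 * [k = l].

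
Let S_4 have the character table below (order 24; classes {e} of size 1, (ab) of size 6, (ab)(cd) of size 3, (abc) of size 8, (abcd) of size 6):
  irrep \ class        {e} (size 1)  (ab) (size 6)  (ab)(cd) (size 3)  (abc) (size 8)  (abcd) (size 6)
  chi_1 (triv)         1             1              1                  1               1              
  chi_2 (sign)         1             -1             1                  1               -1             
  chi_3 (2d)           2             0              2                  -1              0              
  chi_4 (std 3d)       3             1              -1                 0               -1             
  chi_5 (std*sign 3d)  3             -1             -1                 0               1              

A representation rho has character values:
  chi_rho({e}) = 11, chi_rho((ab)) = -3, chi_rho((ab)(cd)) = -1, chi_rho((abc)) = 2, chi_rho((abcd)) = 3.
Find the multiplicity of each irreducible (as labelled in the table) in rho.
Multiplicities: chi_1: 1, chi_2: 1, chi_3: 0, chi_4: 0, chi_5: 3.

Derivation: Use <chi_rho, chi> = (1/|G|) sum_C |C| * chi_rho(C) * conj(chi(C)) with |G| = 24 for each irreducible chi in the table:
  <chi_rho, chi_1> = (1/24)[1*(11)*conj(1) + 6*(-3)*conj(1) + 3*(-1)*conj(1) + 8*(2)*conj(1) + 6*(3)*conj(1)]
      = (1/24)[(11) + (-18) + (-3) + (16) + (18)] = 24/24 = 1
  <chi_rho, chi_2> = (1/24)[1*(11)*conj(1) + 6*(-3)*conj(-1) + 3*(-1)*conj(1) + 8*(2)*conj(1) + 6*(3)*conj(-1)]
      = (1/24)[(11) + (18) + (-3) + (16) + (-18)] = 24/24 = 1
  <chi_rho, chi_3> = (1/24)[1*(11)*conj(2) + 6*(-3)*conj(0) + 3*(-1)*conj(2) + 8*(2)*conj(-1) + 6*(3)*conj(0)]
      = (1/24)[(22) + (0) + (-6) + (-16) + (0)] = 0/24 = 0
  <chi_rho, chi_4> = (1/24)[1*(11)*conj(3) + 6*(-3)*conj(1) + 3*(-1)*conj(-1) + 8*(2)*conj(0) + 6*(3)*conj(-1)]
      = (1/24)[(33) + (-18) + (3) + (0) + (-18)] = 0/24 = 0
  <chi_rho, chi_5> = (1/24)[1*(11)*conj(3) + 6*(-3)*conj(-1) + 3*(-1)*conj(-1) + 8*(2)*conj(0) + 6*(3)*conj(1)]
      = (1/24)[(33) + (18) + (3) + (0) + (18)] = 72/24 = 3
Dimension check: dim(rho) = sum (mult * dim) = 1*1 + 1*1 + 0*2 + 0*3 + 3*3 = 11 = chi_rho(e) = 11.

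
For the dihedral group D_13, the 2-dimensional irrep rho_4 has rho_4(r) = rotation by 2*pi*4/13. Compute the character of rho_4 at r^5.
chi_{rho_4}(r^5) = 2*cos(2*pi*4*5/13) = -2*cos(pi/13)

Derivation: rho_4(r^5) is rotation by angle 2*pi*4*5/13, whose trace is 2*cos(2*pi*4*5/13) = -2*cos(pi/13).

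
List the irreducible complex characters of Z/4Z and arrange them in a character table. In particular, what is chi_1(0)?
Character table of Z/4Z (irreps indexed chi_0,...,chi_3 with chi_k(m) = zeta_4^(k*m), zeta_4 = exp(2*pi*i/4)):
  irrep \ class  {0} (size 1)  {1} (size 1)  {2} (size 1)  {3} (size 1)
  chi_0          1             1             1             1           
  chi_1          1             I             -1            -I          
  chi_2          1             -1            1             -1          
  chi_3          1             -I            -1            I           

Spot check: chi_1(0) = zeta_4^(1*0) = zeta_4^0 = 1.

Derivation: Z/4Z is abelian, so all 4 irreducible complex representations are 1-dimensional. They are given by chi_k(m) = zeta_4^(k*m) for k = 0,...,3. Row orthogonality: sum_m chi_k(m) conj(chi_l(m)) = 4 * [k = l].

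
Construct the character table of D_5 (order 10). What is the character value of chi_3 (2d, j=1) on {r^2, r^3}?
Conjugacy classes: {e} of size 1, {r^1, r^4} of size 2, {r^2, r^3} of size 2, {s, sr, ..., sr^4} of size 5.
Character table:
  irrep \ class              {e} (size 1)  {r^1, r^4} (size 2)  {r^2, r^3} (size 2)  {s, sr, ..., sr^4} (size 5)
  chi_1 (triv)               1             1                    1                    1                          
  chi_2 (sign: r->1, s->-1)  1             1                    1                    -1                         
  chi_3 (2d, j=1)            2             -1/2 + sqrt(5)/2     -sqrt(5)/2 - 1/2     0                          
  chi_4 (2d, j=2)            2             -sqrt(5)/2 - 1/2     -1/2 + sqrt(5)/2     0                          

Spot check: chi_3 (2d, j=1) on {r^2, r^3} = -sqrt(5)/2 - 1/2.

Working: D_5 has order 2*5 = 10 with 4 conjugacy classes, hence 4 irreducibles. Sum of squared dims 1 + 1 + 4 + 4 = 10 = |G|. Linear characters come from the abelianisation; the 2-dimensional irreps have character r^k -> 2*cos(2*pi*j*k/5), reflections -> 0.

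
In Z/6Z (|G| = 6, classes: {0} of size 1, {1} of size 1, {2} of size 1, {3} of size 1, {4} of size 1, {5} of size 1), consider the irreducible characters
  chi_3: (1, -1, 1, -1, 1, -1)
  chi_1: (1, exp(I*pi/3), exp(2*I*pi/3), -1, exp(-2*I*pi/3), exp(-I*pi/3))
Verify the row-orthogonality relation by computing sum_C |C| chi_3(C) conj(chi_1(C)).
Sum = 0; so <chi_3, chi_1> = 0 (distinct irreducibles are orthogonal).

Derivation: Compute term by term over conjugacy classes (|C| * chi_3(C) * conj(chi_1(C))):
  1*(1)*conj(1) + 1*(-1)*conj(exp(I*pi/3)) + 1*(1)*conj(exp(2*I*pi/3)) + 1*(-1)*conj(-1) + 1*(1)*conj(exp(-2*I*pi/3)) + 1*(-1)*conj(exp(-I*pi/3))
  = (1) + (-exp(-I*pi/3)) + (exp(-2*I*pi/3)) + (1) + (exp(2*I*pi/3)) + (-exp(I*pi/3))
  = 0.
(Exp terms are combined using exp(i*s)*conj(exp(i*t)) = exp(i*(s-t)), and sums of them are collapsed using the identity that for every m > 1 the m distinct m-th roots of unity sum to 0, e.g. 1 + exp(2*I*pi/3) + exp(-2*I*pi/3) = 0.)
Dividing by |G| = 6 gives 0/6 = 0, matching the row-orthogonality relation <chi_3, chi_1> = [chi_3 = chi_1].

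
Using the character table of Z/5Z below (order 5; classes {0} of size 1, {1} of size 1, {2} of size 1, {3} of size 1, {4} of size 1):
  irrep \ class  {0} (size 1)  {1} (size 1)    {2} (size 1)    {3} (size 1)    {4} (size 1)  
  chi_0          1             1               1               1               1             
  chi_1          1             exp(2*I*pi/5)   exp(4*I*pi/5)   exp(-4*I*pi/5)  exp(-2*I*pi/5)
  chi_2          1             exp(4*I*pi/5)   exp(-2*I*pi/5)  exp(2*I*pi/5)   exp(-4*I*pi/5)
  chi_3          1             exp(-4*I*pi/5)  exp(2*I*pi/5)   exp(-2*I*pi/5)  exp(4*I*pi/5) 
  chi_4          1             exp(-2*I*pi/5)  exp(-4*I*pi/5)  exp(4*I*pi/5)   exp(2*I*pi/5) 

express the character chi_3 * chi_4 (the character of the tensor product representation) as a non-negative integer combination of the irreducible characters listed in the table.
chi_3 tensor chi_4 = chi_2 (all other irreducibles have multiplicity 0).

Working: The character of a tensor product is the pointwise product (chi_3 * chi_4)(C) = chi_3(C) * chi_4(C):
  {0}: (1)*(1), {1}: (exp(-4*I*pi/5))*(exp(-2*I*pi/5)), {2}: (exp(2*I*pi/5))*(exp(-4*I*pi/5)), {3}: (exp(-2*I*pi/5))*(exp(4*I*pi/5)), {4}: (exp(4*I*pi/5))*(exp(2*I*pi/5))
so (chi_3 * chi_4) takes values
  {0} -> 1, {1} -> exp(4*I*pi/5), {2} -> exp(-2*I*pi/5), {3} -> exp(2*I*pi/5), {4} -> exp(-4*I*pi/5).
Now take the inner product of this character with each irreducible chi from the table, <chi_3*chi_4, chi> = (1/5) sum_C |C| (chi_3*chi_4)(C) conj(chi(C)):
  <chi_3*chi_4, chi_0> = (1/5)[1*(1)*conj(1) + 1*(exp(4*I*pi/5))*conj(1) + 1*(exp(-2*I*pi/5))*conj(1) + 1*(exp(2*I*pi/5))*conj(1) + 1*(exp(-4*I*pi/5))*conj(1)]
      = (1/5)[(1) + (exp(4*I*pi/5)) + (exp(-2*I*pi/5)) + (exp(2*I*pi/5)) + (exp(-4*I*pi/5))] = 0/5 = 0
  <chi_3*chi_4, chi_1> = (1/5)[1*(1)*conj(1) + 1*(exp(4*I*pi/5))*conj(exp(2*I*pi/5)) + 1*(exp(-2*I*pi/5))*conj(exp(4*I*pi/5)) + 1*(exp(2*I*pi/5))*conj(exp(-4*I*pi/5)) + 1*(exp(-4*I*pi/5))*conj(exp(-2*I*pi/5))]
      = (1/5)[(1) + (exp(2*I*pi/5)) + (exp(4*I*pi/5)) + (exp(-4*I*pi/5)) + (exp(-2*I*pi/5))] = 0/5 = 0
  <chi_3*chi_4, chi_2> = (1/5)[1*(1)*conj(1) + 1*(exp(4*I*pi/5))*conj(exp(4*I*pi/5)) + 1*(exp(-2*I*pi/5))*conj(exp(-2*I*pi/5)) + 1*(exp(2*I*pi/5))*conj(exp(2*I*pi/5)) + 1*(exp(-4*I*pi/5))*conj(exp(-4*I*pi/5))]
      = (1/5)[(1) + (1) + (1) + (1) + (1)] = 5/5 = 1
  <chi_3*chi_4, chi_3> = (1/5)[1*(1)*conj(1) + 1*(exp(4*I*pi/5))*conj(exp(-4*I*pi/5)) + 1*(exp(-2*I*pi/5))*conj(exp(2*I*pi/5)) + 1*(exp(2*I*pi/5))*conj(exp(-2*I*pi/5)) + 1*(exp(-4*I*pi/5))*conj(exp(4*I*pi/5))]
      = (1/5)[(1) + (exp(-2*I*pi/5)) + (exp(-4*I*pi/5)) + (exp(4*I*pi/5)) + (exp(2*I*pi/5))] = 0/5 = 0
  <chi_3*chi_4, chi_4> = (1/5)[1*(1)*conj(1) + 1*(exp(4*I*pi/5))*conj(exp(-2*I*pi/5)) + 1*(exp(-2*I*pi/5))*conj(exp(-4*I*pi/5)) + 1*(exp(2*I*pi/5))*conj(exp(4*I*pi/5)) + 1*(exp(-4*I*pi/5))*conj(exp(2*I*pi/5))]
      = (1/5)[(1) + (exp(-4*I*pi/5)) + (exp(2*I*pi/5)) + (exp(-2*I*pi/5)) + (exp(4*I*pi/5))] = 0/5 = 0
(Exp terms are combined using exp(i*s)*conj(exp(i*t)) = exp(i*(s-t)), and sums of them are collapsed using the identity that for every m > 1 the m distinct m-th roots of unity sum to 0, e.g. 1 + exp(2*I*pi/3) + exp(-2*I*pi/3) = 0.)
Hence the multiplicities are chi_2: 1. Dimension check: dim(chi_3)*dim(chi_4) = 1*1 = 1 and sum (mult * dim) = 1*1 = 1.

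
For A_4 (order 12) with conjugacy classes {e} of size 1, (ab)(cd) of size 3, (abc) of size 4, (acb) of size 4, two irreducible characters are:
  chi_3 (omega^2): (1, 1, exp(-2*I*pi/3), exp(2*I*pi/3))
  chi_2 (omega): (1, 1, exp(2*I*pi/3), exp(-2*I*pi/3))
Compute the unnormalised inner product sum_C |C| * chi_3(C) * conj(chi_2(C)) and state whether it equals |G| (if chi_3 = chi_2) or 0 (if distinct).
Sum = 0; so <chi_3, chi_2> = 0 (distinct irreducibles are orthogonal).

Proof sketch: Compute term by term over conjugacy classes (|C| * chi_3(C) * conj(chi_2(C))):
  1*(1)*conj(1) + 3*(1)*conj(1) + 4*(exp(-2*I*pi/3))*conj(exp(2*I*pi/3)) + 4*(exp(2*I*pi/3))*conj(exp(-2*I*pi/3))
  = (1) + (3) + (4*exp(2*I*pi/3)) + (4*exp(-2*I*pi/3))
  = 0.
(Exp terms are combined using exp(i*s)*conj(exp(i*t)) = exp(i*(s-t)), and sums of them are collapsed using the identity that for every m > 1 the m distinct m-th roots of unity sum to 0, e.g. 1 + exp(2*I*pi/3) + exp(-2*I*pi/3) = 0.)
Dividing by |G| = 12 gives 0/12 = 0, matching the row-orthogonality relation <chi_3, chi_2> = [chi_3 = chi_2].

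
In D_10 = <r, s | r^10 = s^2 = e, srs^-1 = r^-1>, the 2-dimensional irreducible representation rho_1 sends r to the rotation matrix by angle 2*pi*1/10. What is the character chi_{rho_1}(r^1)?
chi_{rho_1}(r^1) = 2*cos(2*pi*1*1/10) = 1/2 + sqrt(5)/2

Argument: rho_1(r^1) is rotation by angle 2*pi*1*1/10, whose trace is 2*cos(2*pi*1*1/10) = 1/2 + sqrt(5)/2.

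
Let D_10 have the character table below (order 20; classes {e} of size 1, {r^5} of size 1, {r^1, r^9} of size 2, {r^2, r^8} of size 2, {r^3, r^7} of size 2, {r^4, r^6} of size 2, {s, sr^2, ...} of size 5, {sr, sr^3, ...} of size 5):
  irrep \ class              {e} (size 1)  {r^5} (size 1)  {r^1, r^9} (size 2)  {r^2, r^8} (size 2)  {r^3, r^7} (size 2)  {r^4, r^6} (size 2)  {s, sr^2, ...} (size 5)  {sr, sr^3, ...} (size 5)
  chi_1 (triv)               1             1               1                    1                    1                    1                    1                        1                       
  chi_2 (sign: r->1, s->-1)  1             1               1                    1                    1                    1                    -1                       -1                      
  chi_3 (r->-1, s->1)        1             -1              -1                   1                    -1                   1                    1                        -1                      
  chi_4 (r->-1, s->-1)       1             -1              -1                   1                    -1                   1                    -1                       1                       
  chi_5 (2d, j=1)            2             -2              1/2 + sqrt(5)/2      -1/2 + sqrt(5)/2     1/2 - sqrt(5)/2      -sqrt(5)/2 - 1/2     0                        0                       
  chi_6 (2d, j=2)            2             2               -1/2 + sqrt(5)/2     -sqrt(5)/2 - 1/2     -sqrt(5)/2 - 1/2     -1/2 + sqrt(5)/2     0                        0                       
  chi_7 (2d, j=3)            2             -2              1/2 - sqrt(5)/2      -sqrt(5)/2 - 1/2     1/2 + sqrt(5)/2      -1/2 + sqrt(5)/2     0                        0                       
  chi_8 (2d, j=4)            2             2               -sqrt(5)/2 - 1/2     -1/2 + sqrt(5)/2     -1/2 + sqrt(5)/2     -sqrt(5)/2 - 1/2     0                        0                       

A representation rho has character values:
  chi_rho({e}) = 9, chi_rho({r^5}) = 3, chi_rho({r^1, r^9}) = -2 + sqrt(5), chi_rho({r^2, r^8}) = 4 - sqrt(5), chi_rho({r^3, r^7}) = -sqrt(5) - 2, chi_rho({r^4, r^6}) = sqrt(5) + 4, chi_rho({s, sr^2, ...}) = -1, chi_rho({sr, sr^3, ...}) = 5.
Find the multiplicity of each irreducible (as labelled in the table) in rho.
Multiplicities: chi_1: 2, chi_2: 0, chi_3: 0, chi_4: 3, chi_5: 0, chi_6: 2, chi_7: 0, chi_8: 0.

Derivation: Use <chi_rho, chi> = (1/|G|) sum_C |C| * chi_rho(C) * conj(chi(C)) with |G| = 20 for each irreducible chi in the table:
  <chi_rho, chi_1> = (1/20)[1*(9)*conj(1) + 1*(3)*conj(1) + 2*(-2 + sqrt(5))*conj(1) + 2*(4 - sqrt(5))*conj(1) + 2*(-sqrt(5) - 2)*conj(1) + 2*(sqrt(5) + 4)*conj(1) + 5*(-1)*conj(1) + 5*(5)*conj(1)]
      = (1/20)[(9) + (3) + (-4 + 2*sqrt(5)) + (8 - 2*sqrt(5)) + (-2*sqrt(5) - 4) + (2*sqrt(5) + 8) + (-5) + (25)] = 40/20 = 2
  <chi_rho, chi_2> = (1/20)[1*(9)*conj(1) + 1*(3)*conj(1) + 2*(-2 + sqrt(5))*conj(1) + 2*(4 - sqrt(5))*conj(1) + 2*(-sqrt(5) - 2)*conj(1) + 2*(sqrt(5) + 4)*conj(1) + 5*(-1)*conj(-1) + 5*(5)*conj(-1)]
      = (1/20)[(9) + (3) + (-4 + 2*sqrt(5)) + (8 - 2*sqrt(5)) + (-2*sqrt(5) - 4) + (2*sqrt(5) + 8) + (5) + (-25)] = 0/20 = 0
  <chi_rho, chi_3> = (1/20)[1*(9)*conj(1) + 1*(3)*conj(-1) + 2*(-2 + sqrt(5))*conj(-1) + 2*(4 - sqrt(5))*conj(1) + 2*(-sqrt(5) - 2)*conj(-1) + 2*(sqrt(5) + 4)*conj(1) + 5*(-1)*conj(1) + 5*(5)*conj(-1)]
      = (1/20)[(9) + (-3) + (4 - 2*sqrt(5)) + (8 - 2*sqrt(5)) + (4 + 2*sqrt(5)) + (2*sqrt(5) + 8) + (-5) + (-25)] = 0/20 = 0
  <chi_rho, chi_4> = (1/20)[1*(9)*conj(1) + 1*(3)*conj(-1) + 2*(-2 + sqrt(5))*conj(-1) + 2*(4 - sqrt(5))*conj(1) + 2*(-sqrt(5) - 2)*conj(-1) + 2*(sqrt(5) + 4)*conj(1) + 5*(-1)*conj(-1) + 5*(5)*conj(1)]
      = (1/20)[(9) + (-3) + (4 - 2*sqrt(5)) + (8 - 2*sqrt(5)) + (4 + 2*sqrt(5)) + (2*sqrt(5) + 8) + (5) + (25)] = 60/20 = 3
  <chi_rho, chi_5> = (1/20)[1*(9)*conj(2) + 1*(3)*conj(-2) + 2*(-2 + sqrt(5))*conj(1/2 + sqrt(5)/2) + 2*(4 - sqrt(5))*conj(-1/2 + sqrt(5)/2) + 2*(-sqrt(5) - 2)*conj(1/2 - sqrt(5)/2) + 2*(sqrt(5) + 4)*conj(-sqrt(5)/2 - 1/2) + 5*(-1)*conj(0) + 5*(5)*conj(0)]
      = (1/20)[(18) + (-6) + (3 - sqrt(5)) + (-9 + 5*sqrt(5)) + (sqrt(5) + 3) + (-5*sqrt(5) - 9) + (0) + (0)] = 0/20 = 0
  <chi_rho, chi_6> = (1/20)[1*(9)*conj(2) + 1*(3)*conj(2) + 2*(-2 + sqrt(5))*conj(-1/2 + sqrt(5)/2) + 2*(4 - sqrt(5))*conj(-sqrt(5)/2 - 1/2) + 2*(-sqrt(5) - 2)*conj(-sqrt(5)/2 - 1/2) + 2*(sqrt(5) + 4)*conj(-1/2 + sqrt(5)/2) + 5*(-1)*conj(0) + 5*(5)*conj(0)]
      = (1/20)[(18) + (6) + (7 - 3*sqrt(5)) + (1 - 3*sqrt(5)) + (3*sqrt(5) + 7) + (1 + 3*sqrt(5)) + (0) + (0)] = 40/20 = 2
  <chi_rho, chi_7> = (1/20)[1*(9)*conj(2) + 1*(3)*conj(-2) + 2*(-2 + sqrt(5))*conj(1/2 - sqrt(5)/2) + 2*(4 - sqrt(5))*conj(-sqrt(5)/2 - 1/2) + 2*(-sqrt(5) - 2)*conj(1/2 + sqrt(5)/2) + 2*(sqrt(5) + 4)*conj(-1/2 + sqrt(5)/2) + 5*(-1)*conj(0) + 5*(5)*conj(0)]
      = (1/20)[(18) + (-6) + (-7 + 3*sqrt(5)) + (1 - 3*sqrt(5)) + (-7 - 3*sqrt(5)) + (1 + 3*sqrt(5)) + (0) + (0)] = 0/20 = 0
  <chi_rho, chi_8> = (1/20)[1*(9)*conj(2) + 1*(3)*conj(2) + 2*(-2 + sqrt(5))*conj(-sqrt(5)/2 - 1/2) + 2*(4 - sqrt(5))*conj(-1/2 + sqrt(5)/2) + 2*(-sqrt(5) - 2)*conj(-1/2 + sqrt(5)/2) + 2*(sqrt(5) + 4)*conj(-sqrt(5)/2 - 1/2) + 5*(-1)*conj(0) + 5*(5)*conj(0)]
      = (1/20)[(18) + (6) + (-3 + sqrt(5)) + (-9 + 5*sqrt(5)) + (-3 - sqrt(5)) + (-5*sqrt(5) - 9) + (0) + (0)] = 0/20 = 0
Dimension check: dim(rho) = sum (mult * dim) = 2*1 + 0*1 + 0*1 + 3*1 + 0*2 + 2*2 + 0*2 + 0*2 = 9 = chi_rho(e) = 9.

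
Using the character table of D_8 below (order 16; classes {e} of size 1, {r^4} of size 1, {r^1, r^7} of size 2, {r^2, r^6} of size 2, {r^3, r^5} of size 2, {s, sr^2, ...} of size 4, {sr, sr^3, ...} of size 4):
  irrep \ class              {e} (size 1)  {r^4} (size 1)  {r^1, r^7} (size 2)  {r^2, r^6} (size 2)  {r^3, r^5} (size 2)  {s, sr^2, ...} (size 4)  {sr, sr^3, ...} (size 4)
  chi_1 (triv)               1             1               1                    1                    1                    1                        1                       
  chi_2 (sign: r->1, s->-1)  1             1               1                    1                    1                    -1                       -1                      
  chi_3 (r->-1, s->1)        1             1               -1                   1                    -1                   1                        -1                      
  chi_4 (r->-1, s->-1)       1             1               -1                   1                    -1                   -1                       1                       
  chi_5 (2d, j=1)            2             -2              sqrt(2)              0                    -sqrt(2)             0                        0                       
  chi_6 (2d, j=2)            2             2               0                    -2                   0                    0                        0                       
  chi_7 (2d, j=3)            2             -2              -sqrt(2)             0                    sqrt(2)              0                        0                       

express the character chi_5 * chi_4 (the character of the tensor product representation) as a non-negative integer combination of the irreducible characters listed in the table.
chi_5 tensor chi_4 = chi_7 (all other irreducibles have multiplicity 0).

Details: The character of a tensor product is the pointwise product (chi_5 * chi_4)(C) = chi_5(C) * chi_4(C):
  {e}: (2)*(1), {r^4}: (-2)*(1), {r^1, r^7}: (sqrt(2))*(-1), {r^2, r^6}: (0)*(1), {r^3, r^5}: (-sqrt(2))*(-1), {s, sr^2, ...}: (0)*(-1), {sr, sr^3, ...}: (0)*(1)
so (chi_5 * chi_4) takes values
  {e} -> 2, {r^4} -> -2, {r^1, r^7} -> -sqrt(2), {r^2, r^6} -> 0, {r^3, r^5} -> sqrt(2), {s, sr^2, ...} -> 0, {sr, sr^3, ...} -> 0.
Now take the inner product of this character with each irreducible chi from the table, <chi_5*chi_4, chi> = (1/16) sum_C |C| (chi_5*chi_4)(C) conj(chi(C)):
  <chi_5*chi_4, chi_1> = (1/16)[1*(2)*conj(1) + 1*(-2)*conj(1) + 2*(-sqrt(2))*conj(1) + 2*(0)*conj(1) + 2*(sqrt(2))*conj(1) + 4*(0)*conj(1) + 4*(0)*conj(1)]
      = (1/16)[(2) + (-2) + (-2*sqrt(2)) + (0) + (2*sqrt(2)) + (0) + (0)] = 0/16 = 0
  <chi_5*chi_4, chi_2> = (1/16)[1*(2)*conj(1) + 1*(-2)*conj(1) + 2*(-sqrt(2))*conj(1) + 2*(0)*conj(1) + 2*(sqrt(2))*conj(1) + 4*(0)*conj(-1) + 4*(0)*conj(-1)]
      = (1/16)[(2) + (-2) + (-2*sqrt(2)) + (0) + (2*sqrt(2)) + (0) + (0)] = 0/16 = 0
  <chi_5*chi_4, chi_3> = (1/16)[1*(2)*conj(1) + 1*(-2)*conj(1) + 2*(-sqrt(2))*conj(-1) + 2*(0)*conj(1) + 2*(sqrt(2))*conj(-1) + 4*(0)*conj(1) + 4*(0)*conj(-1)]
      = (1/16)[(2) + (-2) + (2*sqrt(2)) + (0) + (-2*sqrt(2)) + (0) + (0)] = 0/16 = 0
  <chi_5*chi_4, chi_4> = (1/16)[1*(2)*conj(1) + 1*(-2)*conj(1) + 2*(-sqrt(2))*conj(-1) + 2*(0)*conj(1) + 2*(sqrt(2))*conj(-1) + 4*(0)*conj(-1) + 4*(0)*conj(1)]
      = (1/16)[(2) + (-2) + (2*sqrt(2)) + (0) + (-2*sqrt(2)) + (0) + (0)] = 0/16 = 0
  <chi_5*chi_4, chi_5> = (1/16)[1*(2)*conj(2) + 1*(-2)*conj(-2) + 2*(-sqrt(2))*conj(sqrt(2)) + 2*(0)*conj(0) + 2*(sqrt(2))*conj(-sqrt(2)) + 4*(0)*conj(0) + 4*(0)*conj(0)]
      = (1/16)[(4) + (4) + (-4) + (0) + (-4) + (0) + (0)] = 0/16 = 0
  <chi_5*chi_4, chi_6> = (1/16)[1*(2)*conj(2) + 1*(-2)*conj(2) + 2*(-sqrt(2))*conj(0) + 2*(0)*conj(-2) + 2*(sqrt(2))*conj(0) + 4*(0)*conj(0) + 4*(0)*conj(0)]
      = (1/16)[(4) + (-4) + (0) + (0) + (0) + (0) + (0)] = 0/16 = 0
  <chi_5*chi_4, chi_7> = (1/16)[1*(2)*conj(2) + 1*(-2)*conj(-2) + 2*(-sqrt(2))*conj(-sqrt(2)) + 2*(0)*conj(0) + 2*(sqrt(2))*conj(sqrt(2)) + 4*(0)*conj(0) + 4*(0)*conj(0)]
      = (1/16)[(4) + (4) + (4) + (0) + (4) + (0) + (0)] = 16/16 = 1
Hence the multiplicities are chi_7: 1. Dimension check: dim(chi_5)*dim(chi_4) = 2*1 = 2 and sum (mult * dim) = 1*2 = 2.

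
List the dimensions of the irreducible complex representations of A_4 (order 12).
Dimensions: 1, 1, 1, 3

Solution. There are 4 irreducibles (= number of conjugacy classes). Their dimensions d_i satisfy sum d_i^2 = |G| = 12: 1 + 1 + 1 + 9 = 12.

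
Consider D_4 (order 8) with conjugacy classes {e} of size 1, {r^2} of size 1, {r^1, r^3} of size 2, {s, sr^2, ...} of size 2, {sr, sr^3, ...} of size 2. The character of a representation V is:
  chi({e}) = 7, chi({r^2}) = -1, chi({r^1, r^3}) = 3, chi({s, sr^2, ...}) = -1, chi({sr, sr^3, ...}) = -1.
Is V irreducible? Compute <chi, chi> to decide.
Not irreducible (reducible): <chi, chi> = 9 > 1.

Solution. <chi, chi> = (1/|G|) sum_C |C| * |chi(C)|^2 = (1/8)[1*|7|^2 + 1*|-1|^2 + 2*|3|^2 + 2*|-1|^2 + 2*|-1|^2]
  = (1/8)[(49) + (1) + (18) + (2) + (2)] = 72/8 = 9.
A character is irreducible iff <chi, chi> = 1, so this representation is reducible.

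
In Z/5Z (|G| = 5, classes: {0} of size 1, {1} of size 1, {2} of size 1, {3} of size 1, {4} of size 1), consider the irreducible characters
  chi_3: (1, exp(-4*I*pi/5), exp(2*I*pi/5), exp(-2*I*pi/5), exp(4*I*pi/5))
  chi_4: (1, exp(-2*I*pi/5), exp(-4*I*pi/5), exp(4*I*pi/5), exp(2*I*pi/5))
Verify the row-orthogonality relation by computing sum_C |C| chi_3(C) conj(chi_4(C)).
Sum = 0; so <chi_3, chi_4> = 0 (distinct irreducibles are orthogonal).

Justification: Compute term by term over conjugacy classes (|C| * chi_3(C) * conj(chi_4(C))):
  1*(1)*conj(1) + 1*(exp(-4*I*pi/5))*conj(exp(-2*I*pi/5)) + 1*(exp(2*I*pi/5))*conj(exp(-4*I*pi/5)) + 1*(exp(-2*I*pi/5))*conj(exp(4*I*pi/5)) + 1*(exp(4*I*pi/5))*conj(exp(2*I*pi/5))
  = (1) + (exp(-2*I*pi/5)) + (exp(-4*I*pi/5)) + (exp(4*I*pi/5)) + (exp(2*I*pi/5))
  = 0.
(Exp terms are combined using exp(i*s)*conj(exp(i*t)) = exp(i*(s-t)), and sums of them are collapsed using the identity that for every m > 1 the m distinct m-th roots of unity sum to 0, e.g. 1 + exp(2*I*pi/3) + exp(-2*I*pi/3) = 0.)
Dividing by |G| = 5 gives 0/5 = 0, matching the row-orthogonality relation <chi_3, chi_4> = [chi_3 = chi_4].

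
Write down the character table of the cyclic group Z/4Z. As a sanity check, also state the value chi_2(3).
Character table of Z/4Z (irreps indexed chi_0,...,chi_3 with chi_k(m) = zeta_4^(k*m), zeta_4 = exp(2*pi*i/4)):
  irrep \ class  {0} (size 1)  {1} (size 1)  {2} (size 1)  {3} (size 1)
  chi_0          1             1             1             1           
  chi_1          1             I             -1            -I          
  chi_2          1             -1            1             -1          
  chi_3          1             -I            -1            I           

Spot check: chi_2(3) = zeta_4^(2*3) = zeta_4^6 = -1.

Details: Z/4Z is abelian, so all 4 irreducible complex representations are 1-dimensional. They are given by chi_k(m) = zeta_4^(k*m) for k = 0,...,3. Row orthogonality: sum_m chi_k(m) conj(chi_l(m)) = 4 * [k = l].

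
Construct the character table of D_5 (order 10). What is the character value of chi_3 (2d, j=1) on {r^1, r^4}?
Conjugacy classes: {e} of size 1, {r^1, r^4} of size 2, {r^2, r^3} of size 2, {s, sr, ..., sr^4} of size 5.
Character table:
  irrep \ class              {e} (size 1)  {r^1, r^4} (size 2)  {r^2, r^3} (size 2)  {s, sr, ..., sr^4} (size 5)
  chi_1 (triv)               1             1                    1                    1                          
  chi_2 (sign: r->1, s->-1)  1             1                    1                    -1                         
  chi_3 (2d, j=1)            2             -1/2 + sqrt(5)/2     -sqrt(5)/2 - 1/2     0                          
  chi_4 (2d, j=2)            2             -sqrt(5)/2 - 1/2     -1/2 + sqrt(5)/2     0                          

Spot check: chi_3 (2d, j=1) on {r^1, r^4} = -1/2 + sqrt(5)/2.

Proof sketch: D_5 has order 2*5 = 10 with 4 conjugacy classes, hence 4 irreducibles. Sum of squared dims 1 + 1 + 4 + 4 = 10 = |G|. Linear characters come from the abelianisation; the 2-dimensional irreps have character r^k -> 2*cos(2*pi*j*k/5), reflections -> 0.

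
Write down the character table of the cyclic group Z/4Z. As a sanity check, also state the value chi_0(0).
Character table of Z/4Z (irreps indexed chi_0,...,chi_3 with chi_k(m) = zeta_4^(k*m), zeta_4 = exp(2*pi*i/4)):
  irrep \ class  {0} (size 1)  {1} (size 1)  {2} (size 1)  {3} (size 1)
  chi_0          1             1             1             1           
  chi_1          1             I             -1            -I          
  chi_2          1             -1            1             -1          
  chi_3          1             -I            -1            I           

Spot check: chi_0(0) = zeta_4^(0*0) = zeta_4^0 = 1.

Details: Z/4Z is abelian, so all 4 irreducible complex representations are 1-dimensional. They are given by chi_k(m) = zeta_4^(k*m) for k = 0,...,3. Row orthogonality: sum_m chi_k(m) conj(chi_l(m)) = 4 * [k = l].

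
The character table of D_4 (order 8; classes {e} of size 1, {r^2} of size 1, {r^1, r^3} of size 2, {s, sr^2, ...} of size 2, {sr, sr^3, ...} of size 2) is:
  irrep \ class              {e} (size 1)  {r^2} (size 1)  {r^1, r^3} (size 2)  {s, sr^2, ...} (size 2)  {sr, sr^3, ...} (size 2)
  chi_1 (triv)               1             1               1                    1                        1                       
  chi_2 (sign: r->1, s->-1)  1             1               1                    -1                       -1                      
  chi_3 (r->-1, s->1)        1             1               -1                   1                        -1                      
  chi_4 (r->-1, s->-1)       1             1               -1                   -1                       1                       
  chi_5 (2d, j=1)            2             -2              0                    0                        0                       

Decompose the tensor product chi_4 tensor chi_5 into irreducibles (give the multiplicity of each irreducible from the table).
chi_4 tensor chi_5 = chi_5 (all other irreducibles have multiplicity 0).

Proof sketch: The character of a tensor product is the pointwise product (chi_4 * chi_5)(C) = chi_4(C) * chi_5(C):
  {e}: (1)*(2), {r^2}: (1)*(-2), {r^1, r^3}: (-1)*(0), {s, sr^2, ...}: (-1)*(0), {sr, sr^3, ...}: (1)*(0)
so (chi_4 * chi_5) takes values
  {e} -> 2, {r^2} -> -2, {r^1, r^3} -> 0, {s, sr^2, ...} -> 0, {sr, sr^3, ...} -> 0.
Now take the inner product of this character with each irreducible chi from the table, <chi_4*chi_5, chi> = (1/8) sum_C |C| (chi_4*chi_5)(C) conj(chi(C)):
  <chi_4*chi_5, chi_1> = (1/8)[1*(2)*conj(1) + 1*(-2)*conj(1) + 2*(0)*conj(1) + 2*(0)*conj(1) + 2*(0)*conj(1)]
      = (1/8)[(2) + (-2) + (0) + (0) + (0)] = 0/8 = 0
  <chi_4*chi_5, chi_2> = (1/8)[1*(2)*conj(1) + 1*(-2)*conj(1) + 2*(0)*conj(1) + 2*(0)*conj(-1) + 2*(0)*conj(-1)]
      = (1/8)[(2) + (-2) + (0) + (0) + (0)] = 0/8 = 0
  <chi_4*chi_5, chi_3> = (1/8)[1*(2)*conj(1) + 1*(-2)*conj(1) + 2*(0)*conj(-1) + 2*(0)*conj(1) + 2*(0)*conj(-1)]
      = (1/8)[(2) + (-2) + (0) + (0) + (0)] = 0/8 = 0
  <chi_4*chi_5, chi_4> = (1/8)[1*(2)*conj(1) + 1*(-2)*conj(1) + 2*(0)*conj(-1) + 2*(0)*conj(-1) + 2*(0)*conj(1)]
      = (1/8)[(2) + (-2) + (0) + (0) + (0)] = 0/8 = 0
  <chi_4*chi_5, chi_5> = (1/8)[1*(2)*conj(2) + 1*(-2)*conj(-2) + 2*(0)*conj(0) + 2*(0)*conj(0) + 2*(0)*conj(0)]
      = (1/8)[(4) + (4) + (0) + (0) + (0)] = 8/8 = 1
Hence the multiplicities are chi_5: 1. Dimension check: dim(chi_4)*dim(chi_5) = 1*2 = 2 and sum (mult * dim) = 1*2 = 2.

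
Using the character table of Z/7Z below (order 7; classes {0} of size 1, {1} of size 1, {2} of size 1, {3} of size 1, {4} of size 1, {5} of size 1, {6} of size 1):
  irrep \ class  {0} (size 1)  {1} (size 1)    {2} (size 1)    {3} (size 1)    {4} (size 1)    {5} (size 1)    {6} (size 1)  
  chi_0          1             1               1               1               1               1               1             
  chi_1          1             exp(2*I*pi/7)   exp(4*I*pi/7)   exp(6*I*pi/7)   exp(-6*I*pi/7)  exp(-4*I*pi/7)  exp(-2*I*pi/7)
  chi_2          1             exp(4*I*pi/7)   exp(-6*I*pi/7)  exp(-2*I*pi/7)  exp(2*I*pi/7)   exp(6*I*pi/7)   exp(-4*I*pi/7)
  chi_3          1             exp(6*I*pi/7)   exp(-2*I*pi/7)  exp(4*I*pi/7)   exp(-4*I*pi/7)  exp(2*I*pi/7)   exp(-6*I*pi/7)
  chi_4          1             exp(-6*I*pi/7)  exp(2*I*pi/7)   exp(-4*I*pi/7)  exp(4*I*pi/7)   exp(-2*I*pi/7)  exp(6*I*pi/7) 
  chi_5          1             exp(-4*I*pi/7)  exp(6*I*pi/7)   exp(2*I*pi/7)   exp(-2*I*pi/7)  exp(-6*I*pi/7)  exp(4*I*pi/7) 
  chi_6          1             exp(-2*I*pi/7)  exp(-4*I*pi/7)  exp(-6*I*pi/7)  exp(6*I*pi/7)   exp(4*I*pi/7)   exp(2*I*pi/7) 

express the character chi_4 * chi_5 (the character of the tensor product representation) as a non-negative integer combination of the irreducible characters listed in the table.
chi_4 tensor chi_5 = chi_2 (all other irreducibles have multiplicity 0).

Working: The character of a tensor product is the pointwise product (chi_4 * chi_5)(C) = chi_4(C) * chi_5(C):
  {0}: (1)*(1), {1}: (exp(-6*I*pi/7))*(exp(-4*I*pi/7)), {2}: (exp(2*I*pi/7))*(exp(6*I*pi/7)), {3}: (exp(-4*I*pi/7))*(exp(2*I*pi/7)), {4}: (exp(4*I*pi/7))*(exp(-2*I*pi/7)), {5}: (exp(-2*I*pi/7))*(exp(-6*I*pi/7)), {6}: (exp(6*I*pi/7))*(exp(4*I*pi/7))
so (chi_4 * chi_5) takes values
  {0} -> 1, {1} -> exp(4*I*pi/7), {2} -> exp(-6*I*pi/7), {3} -> exp(-2*I*pi/7), {4} -> exp(2*I*pi/7), {5} -> exp(6*I*pi/7), {6} -> exp(-4*I*pi/7).
Now take the inner product of this character with each irreducible chi from the table, <chi_4*chi_5, chi> = (1/7) sum_C |C| (chi_4*chi_5)(C) conj(chi(C)):
  <chi_4*chi_5, chi_0> = (1/7)[1*(1)*conj(1) + 1*(exp(4*I*pi/7))*conj(1) + 1*(exp(-6*I*pi/7))*conj(1) + 1*(exp(-2*I*pi/7))*conj(1) + 1*(exp(2*I*pi/7))*conj(1) + 1*(exp(6*I*pi/7))*conj(1) + 1*(exp(-4*I*pi/7))*conj(1)]
      = (1/7)[(1) + (exp(4*I*pi/7)) + (exp(-6*I*pi/7)) + (exp(-2*I*pi/7)) + (exp(2*I*pi/7)) + (exp(6*I*pi/7)) + (exp(-4*I*pi/7))] = 0/7 = 0
  <chi_4*chi_5, chi_1> = (1/7)[1*(1)*conj(1) + 1*(exp(4*I*pi/7))*conj(exp(2*I*pi/7)) + 1*(exp(-6*I*pi/7))*conj(exp(4*I*pi/7)) + 1*(exp(-2*I*pi/7))*conj(exp(6*I*pi/7)) + 1*(exp(2*I*pi/7))*conj(exp(-6*I*pi/7)) + 1*(exp(6*I*pi/7))*conj(exp(-4*I*pi/7)) + 1*(exp(-4*I*pi/7))*conj(exp(-2*I*pi/7))]
      = (1/7)[(1) + (exp(2*I*pi/7)) + (exp(4*I*pi/7)) + (exp(6*I*pi/7)) + (exp(-6*I*pi/7)) + (exp(-4*I*pi/7)) + (exp(-2*I*pi/7))] = 0/7 = 0
  <chi_4*chi_5, chi_2> = (1/7)[1*(1)*conj(1) + 1*(exp(4*I*pi/7))*conj(exp(4*I*pi/7)) + 1*(exp(-6*I*pi/7))*conj(exp(-6*I*pi/7)) + 1*(exp(-2*I*pi/7))*conj(exp(-2*I*pi/7)) + 1*(exp(2*I*pi/7))*conj(exp(2*I*pi/7)) + 1*(exp(6*I*pi/7))*conj(exp(6*I*pi/7)) + 1*(exp(-4*I*pi/7))*conj(exp(-4*I*pi/7))]
      = (1/7)[(1) + (1) + (1) + (1) + (1) + (1) + (1)] = 7/7 = 1
  <chi_4*chi_5, chi_3> = (1/7)[1*(1)*conj(1) + 1*(exp(4*I*pi/7))*conj(exp(6*I*pi/7)) + 1*(exp(-6*I*pi/7))*conj(exp(-2*I*pi/7)) + 1*(exp(-2*I*pi/7))*conj(exp(4*I*pi/7)) + 1*(exp(2*I*pi/7))*conj(exp(-4*I*pi/7)) + 1*(exp(6*I*pi/7))*conj(exp(2*I*pi/7)) + 1*(exp(-4*I*pi/7))*conj(exp(-6*I*pi/7))]
      = (1/7)[(1) + (exp(-2*I*pi/7)) + (exp(-4*I*pi/7)) + (exp(-6*I*pi/7)) + (exp(6*I*pi/7)) + (exp(4*I*pi/7)) + (exp(2*I*pi/7))] = 0/7 = 0
  <chi_4*chi_5, chi_4> = (1/7)[1*(1)*conj(1) + 1*(exp(4*I*pi/7))*conj(exp(-6*I*pi/7)) + 1*(exp(-6*I*pi/7))*conj(exp(2*I*pi/7)) + 1*(exp(-2*I*pi/7))*conj(exp(-4*I*pi/7)) + 1*(exp(2*I*pi/7))*conj(exp(4*I*pi/7)) + 1*(exp(6*I*pi/7))*conj(exp(-2*I*pi/7)) + 1*(exp(-4*I*pi/7))*conj(exp(6*I*pi/7))]
      = (1/7)[(1) + (exp(-4*I*pi/7)) + (exp(6*I*pi/7)) + (exp(2*I*pi/7)) + (exp(-2*I*pi/7)) + (exp(-6*I*pi/7)) + (exp(4*I*pi/7))] = 0/7 = 0
  <chi_4*chi_5, chi_5> = (1/7)[1*(1)*conj(1) + 1*(exp(4*I*pi/7))*conj(exp(-4*I*pi/7)) + 1*(exp(-6*I*pi/7))*conj(exp(6*I*pi/7)) + 1*(exp(-2*I*pi/7))*conj(exp(2*I*pi/7)) + 1*(exp(2*I*pi/7))*conj(exp(-2*I*pi/7)) + 1*(exp(6*I*pi/7))*conj(exp(-6*I*pi/7)) + 1*(exp(-4*I*pi/7))*conj(exp(4*I*pi/7))]
      = (1/7)[(1) + (exp(-6*I*pi/7)) + (exp(2*I*pi/7)) + (exp(-4*I*pi/7)) + (exp(4*I*pi/7)) + (exp(-2*I*pi/7)) + (exp(6*I*pi/7))] = 0/7 = 0
  <chi_4*chi_5, chi_6> = (1/7)[1*(1)*conj(1) + 1*(exp(4*I*pi/7))*conj(exp(-2*I*pi/7)) + 1*(exp(-6*I*pi/7))*conj(exp(-4*I*pi/7)) + 1*(exp(-2*I*pi/7))*conj(exp(-6*I*pi/7)) + 1*(exp(2*I*pi/7))*conj(exp(6*I*pi/7)) + 1*(exp(6*I*pi/7))*conj(exp(4*I*pi/7)) + 1*(exp(-4*I*pi/7))*conj(exp(2*I*pi/7))]
      = (1/7)[(1) + (exp(6*I*pi/7)) + (exp(-2*I*pi/7)) + (exp(4*I*pi/7)) + (exp(-4*I*pi/7)) + (exp(2*I*pi/7)) + (exp(-6*I*pi/7))] = 0/7 = 0
(Exp terms are combined using exp(i*s)*conj(exp(i*t)) = exp(i*(s-t)), and sums of them are collapsed using the identity that for every m > 1 the m distinct m-th roots of unity sum to 0, e.g. 1 + exp(2*I*pi/3) + exp(-2*I*pi/3) = 0.)
Hence the multiplicities are chi_2: 1. Dimension check: dim(chi_4)*dim(chi_5) = 1*1 = 1 and sum (mult * dim) = 1*1 = 1.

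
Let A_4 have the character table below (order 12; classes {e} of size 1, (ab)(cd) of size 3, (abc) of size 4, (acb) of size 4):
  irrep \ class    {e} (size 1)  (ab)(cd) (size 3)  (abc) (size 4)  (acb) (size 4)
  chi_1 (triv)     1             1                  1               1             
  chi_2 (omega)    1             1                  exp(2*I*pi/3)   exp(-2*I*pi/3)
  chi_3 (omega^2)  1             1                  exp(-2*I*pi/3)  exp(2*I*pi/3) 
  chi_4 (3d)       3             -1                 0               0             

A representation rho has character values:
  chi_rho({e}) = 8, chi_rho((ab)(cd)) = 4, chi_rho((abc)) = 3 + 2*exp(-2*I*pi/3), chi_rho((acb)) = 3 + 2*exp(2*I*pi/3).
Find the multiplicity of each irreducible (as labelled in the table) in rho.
Multiplicities: chi_1: 3, chi_2: 0, chi_3: 2, chi_4: 1.

Explanation: Use <chi_rho, chi> = (1/|G|) sum_C |C| * chi_rho(C) * conj(chi(C)) with |G| = 12 for each irreducible chi in the table:
  <chi_rho, chi_1> = (1/12)[1*(8)*conj(1) + 3*(4)*conj(1) + 4*(3 + 2*exp(-2*I*pi/3))*conj(1) + 4*(3 + 2*exp(2*I*pi/3))*conj(1)]
      = (1/12)[(8) + (12) + (12 + 8*exp(-2*I*pi/3)) + (12 + 8*exp(2*I*pi/3))] = 36/12 = 3
  <chi_rho, chi_2> = (1/12)[1*(8)*conj(1) + 3*(4)*conj(1) + 4*(3 + 2*exp(-2*I*pi/3))*conj(exp(2*I*pi/3)) + 4*(3 + 2*exp(2*I*pi/3))*conj(exp(-2*I*pi/3))]
      = (1/12)[(8) + (12) + (12*exp(-2*I*pi/3) + 8*exp(2*I*pi/3)) + (8*exp(-2*I*pi/3) + 12*exp(2*I*pi/3))] = 0/12 = 0
  <chi_rho, chi_3> = (1/12)[1*(8)*conj(1) + 3*(4)*conj(1) + 4*(3 + 2*exp(-2*I*pi/3))*conj(exp(-2*I*pi/3)) + 4*(3 + 2*exp(2*I*pi/3))*conj(exp(2*I*pi/3))]
      = (1/12)[(8) + (12) + (8 + 12*exp(2*I*pi/3)) + (8 + 12*exp(-2*I*pi/3))] = 24/12 = 2
  <chi_rho, chi_4> = (1/12)[1*(8)*conj(3) + 3*(4)*conj(-1) + 4*(3 + 2*exp(-2*I*pi/3))*conj(0) + 4*(3 + 2*exp(2*I*pi/3))*conj(0)]
      = (1/12)[(24) + (-12) + (0) + (0)] = 12/12 = 1
(Exp terms are combined using exp(i*s)*conj(exp(i*t)) = exp(i*(s-t)), and sums of them are collapsed using the identity that for every m > 1 the m distinct m-th roots of unity sum to 0, e.g. 1 + exp(2*I*pi/3) + exp(-2*I*pi/3) = 0.)
Dimension check: dim(rho) = sum (mult * dim) = 3*1 + 0*1 + 2*1 + 1*3 = 8 = chi_rho(e) = 8.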